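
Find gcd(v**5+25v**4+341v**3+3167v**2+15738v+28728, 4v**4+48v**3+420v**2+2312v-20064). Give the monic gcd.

v**2+5v+114

By polynomial division,
  v**5+25v**4+341v**3+3167v**2+15738v+28728 = ((1/4)v+13/4)(4v**4+48v**3+420v**2+2312v-20064) + (80v**3+1224v**2+13240v+93936)
  4v**4+48v**3+420v**2+2312v-20064 = ((1/20)v-33/200)(80v**3+1224v**2+13240v+93936) + (-(1001/25)v**2-(1001/5)v-114114/25)
  80v**3+1224v**2+13240v+93936 = (-(2000/1001)v-20600/1001)(-(1001/25)v**2-(1001/5)v-114114/25) + (0)
Last nonzero remainder: -(1001/25)v**2-(1001/5)v-114114/25. Dividing through by -1001/25 gives the monic gcd v**2+5v+114.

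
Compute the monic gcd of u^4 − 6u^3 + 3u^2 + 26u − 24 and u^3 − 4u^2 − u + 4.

u^2 − 5u + 4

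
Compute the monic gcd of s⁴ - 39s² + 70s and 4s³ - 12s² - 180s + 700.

s² + 2s - 35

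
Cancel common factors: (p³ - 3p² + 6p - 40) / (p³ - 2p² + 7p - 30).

(p - 4)/(p - 3)

Euclidean algorithm in ℚ[p]:
  p³ - 3p² + 6p - 40 = (p³ - 2p² + 7p - 30) + (-p² - p - 10)
  p³ - 2p² + 7p - 30 = (-p + 3)(-p² - p - 10) + (0)
Last nonzero remainder: -p² - p - 10. Dividing through by -1 gives the monic gcd p² + p + 10.
Cancel p² + p + 10 from numerator and denominator to get the reduced form.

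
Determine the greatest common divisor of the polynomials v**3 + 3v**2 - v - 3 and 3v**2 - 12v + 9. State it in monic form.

Repeated division with remainder:
  v**3 + 3v**2 - v - 3 = ((1/3)v + 7/3)(3v**2 - 12v + 9) + (24v - 24)
  3v**2 - 12v + 9 = ((1/8)v - 3/8)(24v - 24) + (0)
Last nonzero remainder: 24v - 24. Dividing through by 24 gives the monic gcd v - 1.

v - 1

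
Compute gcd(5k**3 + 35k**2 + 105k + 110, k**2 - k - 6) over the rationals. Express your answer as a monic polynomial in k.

Euclidean algorithm in ℚ[k]:
  5k**3 + 35k**2 + 105k + 110 = (5k + 40)(k**2 - k - 6) + (175k + 350)
  k**2 - k - 6 = ((1/175)k - 3/175)(175k + 350) + (0)
Last nonzero remainder: 175k + 350. Dividing through by 175 gives the monic gcd k + 2.

k + 2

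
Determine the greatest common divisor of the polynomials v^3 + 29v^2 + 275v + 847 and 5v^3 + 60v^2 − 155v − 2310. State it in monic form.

Apply the Euclidean algorithm:
  v^3 + 29v^2 + 275v + 847 = (1/5)(5v^3 + 60v^2 − 155v − 2310) + (17v^2 + 306v + 1309)
  5v^3 + 60v^2 − 155v − 2310 = ((5/17)v − 30/17)(17v^2 + 306v + 1309) + (0)
Last nonzero remainder: 17v^2 + 306v + 1309. Dividing through by 17 gives the monic gcd v^2 + 18v + 77.

v^2 + 18v + 77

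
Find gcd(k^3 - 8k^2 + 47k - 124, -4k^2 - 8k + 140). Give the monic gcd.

1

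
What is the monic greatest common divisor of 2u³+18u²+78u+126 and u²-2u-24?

1

Euclidean algorithm in ℚ[u]:
  2u³+18u²+78u+126 = (2u+22)(u²-2u-24) + (170u+654)
  u²-2u-24 = ((1/170)u-497/14450)(170u+654) + (-10881/7225)
  170u+654 = (-(1228250/10881)u-1575050/3627)(-10881/7225) + (0)
The last nonzero remainder is the constant -10881/7225, so the polynomials are coprime and gcd = 1.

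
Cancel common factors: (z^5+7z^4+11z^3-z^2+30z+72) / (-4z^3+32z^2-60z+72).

Repeated division with remainder:
  z^5+7z^4+11z^3-z^2+30z+72 = (-(1/4)z^2-(15/4)z-29)(-4z^3+32z^2-60z+72) + (720z^2-1440z+2160)
  -4z^3+32z^2-60z+72 = (-(1/180)z+1/30)(720z^2-1440z+2160) + (0)
Last nonzero remainder: 720z^2-1440z+2160. Dividing through by 720 gives the monic gcd z^2-2z+3.
Cancel z^2-2z+3 from numerator and denominator to get the reduced form.

(-z^3-9z^2-26z-24)/(4z-24)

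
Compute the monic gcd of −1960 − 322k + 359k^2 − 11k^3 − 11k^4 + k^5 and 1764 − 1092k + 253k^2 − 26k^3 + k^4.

49 − 14k + k^2

By polynomial division,
  k^5 − 11k^4 − 11k^3 + 359k^2 − 322k − 1960 = (k + 15)(k^4 − 26k^3 + 253k^2 − 1092k + 1764) + (126k^3 − 2344k^2 + 14294k − 28420)
  k^4 − 26k^3 + 253k^2 − 1092k + 1764 = ((1/126)k − 233/3969)(126k^3 − 2344k^2 + 14294k − 28420) + ((7744/3969)k^2 − (15488/567)k + 7744/81)
  126k^3 − 2344k^2 + 14294k − 28420 = ((250047/3872)k − 575505/1936)((7744/3969)k^2 − (15488/567)k + 7744/81) + (0)
Last nonzero remainder: (7744/3969)k^2 − (15488/567)k + 7744/81. Dividing through by 7744/3969 gives the monic gcd k^2 − 14k + 49.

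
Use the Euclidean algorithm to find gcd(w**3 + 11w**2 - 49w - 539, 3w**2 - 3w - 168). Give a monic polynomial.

w + 7

By polynomial division,
  w**3 + 11w**2 - 49w - 539 = ((1/3)w + 4)(3w**2 - 3w - 168) + (19w + 133)
  3w**2 - 3w - 168 = ((3/19)w - 24/19)(19w + 133) + (0)
Last nonzero remainder: 19w + 133. Dividing through by 19 gives the monic gcd w + 7.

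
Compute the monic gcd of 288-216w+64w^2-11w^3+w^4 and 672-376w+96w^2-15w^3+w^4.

Repeated division with remainder:
  w^4-11w^3+64w^2-216w+288 = (w^4-15w^3+96w^2-376w+672) + (4w^3-32w^2+160w-384)
  w^4-15w^3+96w^2-376w+672 = ((1/4)w-7/4)(4w^3-32w^2+160w-384) + (0)
Last nonzero remainder: 4w^3-32w^2+160w-384. Dividing through by 4 gives the monic gcd w^3-8w^2+40w-96.

-96+40w-8w^2+w^3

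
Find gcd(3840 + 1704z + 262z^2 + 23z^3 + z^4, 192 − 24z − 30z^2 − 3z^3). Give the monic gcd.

4 + z

By polynomial division,
  z^4 + 23z^3 + 262z^2 + 1704z + 3840 = (−(1/3)z − 13/3)(−3z^3 − 30z^2 − 24z + 192) + (124z^2 + 1664z + 4672)
  −3z^3 − 30z^2 − 24z + 192 = (−(3/124)z + 159/1922)(124z^2 + 1664z + 4672) + (−(46728/961)z − 186912/961)
  124z^2 + 1664z + 4672 = (−(29791/11682)z − 140306/5841)(−(46728/961)z − 186912/961) + (0)
Last nonzero remainder: −(46728/961)z − 186912/961. Dividing through by −46728/961 gives the monic gcd z + 4.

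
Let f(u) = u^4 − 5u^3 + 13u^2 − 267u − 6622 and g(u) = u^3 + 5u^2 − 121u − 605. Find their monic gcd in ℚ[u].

u − 11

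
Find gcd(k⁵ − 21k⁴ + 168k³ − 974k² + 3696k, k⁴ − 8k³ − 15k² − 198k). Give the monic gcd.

k² − 11k

Repeated division with remainder:
  k⁵ − 21k⁴ + 168k³ − 974k² + 3696k = (k − 13)(k⁴ − 8k³ − 15k² − 198k) + (79k³ − 971k² + 1122k)
  k⁴ − 8k³ − 15k² − 198k = ((1/79)k + 339/6241)(79k³ − 971k² + 1122k) + ((146916/6241)k² − (1616076/6241)k)
  79k³ − 971k² + 1122k = ((493039/146916)k − 106097/24486)((146916/6241)k² − (1616076/6241)k) + (0)
Last nonzero remainder: (146916/6241)k² − (1616076/6241)k. Dividing through by 146916/6241 gives the monic gcd k² − 11k.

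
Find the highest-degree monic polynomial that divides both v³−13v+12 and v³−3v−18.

v−3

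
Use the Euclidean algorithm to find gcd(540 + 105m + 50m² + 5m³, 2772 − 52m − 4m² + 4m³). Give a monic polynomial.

Repeated division with remainder:
  5m³ + 50m² + 105m + 540 = (5/4)(4m³ − 4m² − 52m + 2772) + (55m² + 170m − 2925)
  4m³ − 4m² − 52m + 2772 = ((4/55)m − 36/121)(55m² + 170m − 2925) + ((25568/121)m + 230112/121)
  55m² + 170m − 2925 = ((6655/25568)m − 39325/25568)((25568/121)m + 230112/121) + (0)
Last nonzero remainder: (25568/121)m + 230112/121. Dividing through by 25568/121 gives the monic gcd m + 9.

9 + m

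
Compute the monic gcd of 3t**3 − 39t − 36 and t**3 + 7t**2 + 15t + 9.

t**2 + 4t + 3

Euclidean algorithm in ℚ[t]:
  3t**3 − 39t − 36 = (3)(t**3 + 7t**2 + 15t + 9) + (−21t**2 − 84t − 63)
  t**3 + 7t**2 + 15t + 9 = (−(1/21)t − 1/7)(−21t**2 − 84t − 63) + (0)
Last nonzero remainder: −21t**2 − 84t − 63. Dividing through by −21 gives the monic gcd t**2 + 4t + 3.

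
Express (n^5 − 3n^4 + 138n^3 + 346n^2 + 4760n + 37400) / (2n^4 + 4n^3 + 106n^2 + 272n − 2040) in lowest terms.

(n^2 − 8n + 110)/(2n − 6)

Apply the Euclidean algorithm:
  n^5 − 3n^4 + 138n^3 + 346n^2 + 4760n + 37400 = ((1/2)n − 5/2)(2n^4 + 4n^3 + 106n^2 + 272n − 2040) + (95n^3 + 475n^2 + 6460n + 32300)
  2n^4 + 4n^3 + 106n^2 + 272n − 2040 = ((2/95)n − 6/95)(95n^3 + 475n^2 + 6460n + 32300) + (0)
Last nonzero remainder: 95n^3 + 475n^2 + 6460n + 32300. Dividing through by 95 gives the monic gcd n^3 + 5n^2 + 68n + 340.
Cancel n^3 + 5n^2 + 68n + 340 from numerator and denominator to get the reduced form.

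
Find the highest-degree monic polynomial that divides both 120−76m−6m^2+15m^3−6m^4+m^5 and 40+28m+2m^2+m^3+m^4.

Repeated division with remainder:
  m^5−6m^4+15m^3−6m^2−76m+120 = (m−7)(m^4+m^3+2m^2+28m+40) + (20m^3−20m^2+80m+400)
  m^4+m^3+2m^2+28m+40 = ((1/20)m+1/10)(20m^3−20m^2+80m+400) + (0)
Last nonzero remainder: 20m^3−20m^2+80m+400. Dividing through by 20 gives the monic gcd m^3−m^2+4m+20.

20+4m−m^2+m^3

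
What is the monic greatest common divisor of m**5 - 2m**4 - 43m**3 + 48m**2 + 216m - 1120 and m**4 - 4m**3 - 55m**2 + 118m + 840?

m**3 + 2m**2 - 43m - 140

By polynomial division,
  m**5 - 2m**4 - 43m**3 + 48m**2 + 216m - 1120 = (m + 2)(m**4 - 4m**3 - 55m**2 + 118m + 840) + (20m**3 + 40m**2 - 860m - 2800)
  m**4 - 4m**3 - 55m**2 + 118m + 840 = ((1/20)m - 3/10)(20m**3 + 40m**2 - 860m - 2800) + (0)
Last nonzero remainder: 20m**3 + 40m**2 - 860m - 2800. Dividing through by 20 gives the monic gcd m**3 + 2m**2 - 43m - 140.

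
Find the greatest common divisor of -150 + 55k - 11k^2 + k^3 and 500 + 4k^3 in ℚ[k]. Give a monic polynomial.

Apply the Euclidean algorithm:
  k^3 - 11k^2 + 55k - 150 = (1/4)(4k^3 + 500) + (-11k^2 + 55k - 275)
  4k^3 + 500 = (-(4/11)k - 20/11)(-11k^2 + 55k - 275) + (0)
Last nonzero remainder: -11k^2 + 55k - 275. Dividing through by -11 gives the monic gcd k^2 - 5k + 25.

25 - 5k + k^2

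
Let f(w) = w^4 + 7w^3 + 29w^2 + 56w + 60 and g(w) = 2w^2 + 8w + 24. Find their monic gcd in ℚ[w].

w^2 + 4w + 12

Apply the Euclidean algorithm:
  w^4 + 7w^3 + 29w^2 + 56w + 60 = ((1/2)w^2 + (3/2)w + 5/2)(2w^2 + 8w + 24) + (0)
Last nonzero remainder: 2w^2 + 8w + 24. Dividing through by 2 gives the monic gcd w^2 + 4w + 12.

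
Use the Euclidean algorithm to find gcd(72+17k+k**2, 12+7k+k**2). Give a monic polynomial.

By polynomial division,
  k**2+17k+72 = (k**2+7k+12) + (10k+60)
  k**2+7k+12 = ((1/10)k+1/10)(10k+60) + (6)
  10k+60 = ((5/3)k+10)(6) + (0)
The last nonzero remainder is the constant 6, so the polynomials are coprime and gcd = 1.

1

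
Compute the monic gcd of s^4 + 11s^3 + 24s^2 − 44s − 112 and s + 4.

By polynomial division,
  s^4 + 11s^3 + 24s^2 − 44s − 112 = (s^3 + 7s^2 − 4s − 28)(s + 4) + (0)
The last nonzero remainder s + 4 is already monic.

s + 4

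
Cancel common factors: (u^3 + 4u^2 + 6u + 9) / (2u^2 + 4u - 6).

(u^2 + u + 3)/(2u - 2)

Euclidean algorithm in ℚ[u]:
  u^3 + 4u^2 + 6u + 9 = ((1/2)u + 1)(2u^2 + 4u - 6) + (5u + 15)
  2u^2 + 4u - 6 = ((2/5)u - 2/5)(5u + 15) + (0)
Last nonzero remainder: 5u + 15. Dividing through by 5 gives the monic gcd u + 3.
Cancel u + 3 from numerator and denominator to get the reduced form.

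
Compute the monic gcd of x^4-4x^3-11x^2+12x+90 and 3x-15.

Repeated division with remainder:
  x^4-4x^3-11x^2+12x+90 = ((1/3)x^3+(1/3)x^2-2x-6)(3x-15) + (0)
Last nonzero remainder: 3x-15. Dividing through by 3 gives the monic gcd x-5.

x-5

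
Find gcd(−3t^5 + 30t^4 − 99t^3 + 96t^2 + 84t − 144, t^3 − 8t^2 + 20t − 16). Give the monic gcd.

Repeated division with remainder:
  −3t^5 + 30t^4 − 99t^3 + 96t^2 + 84t − 144 = (−3t^2 + 6t + 9)(t^3 − 8t^2 + 20t − 16) + (0)
The last nonzero remainder t^3 − 8t^2 + 20t − 16 is already monic.

t^3 − 8t^2 + 20t − 16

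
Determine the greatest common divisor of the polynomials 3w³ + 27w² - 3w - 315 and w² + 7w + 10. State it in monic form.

w + 5

Euclidean algorithm in ℚ[w]:
  3w³ + 27w² - 3w - 315 = (3w + 6)(w² + 7w + 10) + (-75w - 375)
  w² + 7w + 10 = (-(1/75)w - 2/75)(-75w - 375) + (0)
Last nonzero remainder: -75w - 375. Dividing through by -75 gives the monic gcd w + 5.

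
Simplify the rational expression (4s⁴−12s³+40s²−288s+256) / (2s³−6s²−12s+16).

Repeated division with remainder:
  4s⁴−12s³+40s²−288s+256 = (2s)(2s³−6s²−12s+16) + (64s²−320s+256)
  2s³−6s²−12s+16 = ((1/32)s+1/16)(64s²−320s+256) + (0)
Last nonzero remainder: 64s²−320s+256. Dividing through by 64 gives the monic gcd s²−5s+4.
Cancel s²−5s+4 from numerator and denominator to get the reduced form.

(2s²+4s+32)/(s+2)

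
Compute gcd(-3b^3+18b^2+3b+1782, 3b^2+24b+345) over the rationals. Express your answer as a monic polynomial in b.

Repeated division with remainder:
  -3b^3+18b^2+3b+1782 = (-b+14)(3b^2+24b+345) + (12b-3048)
  3b^2+24b+345 = ((1/4)b+131/2)(12b-3048) + (199989)
  12b-3048 = ((4/66663)b-1016/66663)(199989) + (0)
The last nonzero remainder is the constant 199989, so the polynomials are coprime and gcd = 1.

1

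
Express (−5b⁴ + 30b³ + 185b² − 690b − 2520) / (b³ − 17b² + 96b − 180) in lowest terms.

Euclidean algorithm in ℚ[b]:
  −5b⁴ + 30b³ + 185b² − 690b − 2520 = (−5b − 55)(b³ − 17b² + 96b − 180) + (−270b² + 3690b − 12420)
  b³ − 17b² + 96b − 180 = (−(1/270)b + 1/81)(−270b² + 3690b − 12420) + ((40/9)b − 80/3)
  −270b² + 3690b − 12420 = (−(243/4)b + 1863/4)((40/9)b − 80/3) + (0)
Last nonzero remainder: (40/9)b − 80/3. Dividing through by 40/9 gives the monic gcd b − 6.
Cancel b − 6 from numerator and denominator to get the reduced form.

(−5b³ + 185b + 420)/(b² − 11b + 30)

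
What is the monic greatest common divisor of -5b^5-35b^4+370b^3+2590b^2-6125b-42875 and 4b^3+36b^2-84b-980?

Euclidean algorithm in ℚ[b]:
  -5b^5-35b^4+370b^3+2590b^2-6125b-42875 = (-(5/4)b^2+(5/2)b+175/4)(4b^3+36b^2-84b-980) + (0)
Last nonzero remainder: 4b^3+36b^2-84b-980. Dividing through by 4 gives the monic gcd b^3+9b^2-21b-245.

b^3+9b^2-21b-245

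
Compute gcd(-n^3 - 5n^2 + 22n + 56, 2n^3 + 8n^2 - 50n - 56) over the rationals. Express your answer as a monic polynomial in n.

By polynomial division,
  -n^3 - 5n^2 + 22n + 56 = (-1/2)(2n^3 + 8n^2 - 50n - 56) + (-n^2 - 3n + 28)
  2n^3 + 8n^2 - 50n - 56 = (-2n - 2)(-n^2 - 3n + 28) + (0)
Last nonzero remainder: -n^2 - 3n + 28. Dividing through by -1 gives the monic gcd n^2 + 3n - 28.

n^2 + 3n - 28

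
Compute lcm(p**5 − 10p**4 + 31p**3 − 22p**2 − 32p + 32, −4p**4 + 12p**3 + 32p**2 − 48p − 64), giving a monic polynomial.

p**6 − 8p**5 + 11p**4 + 40p**3 − 76p**2 − 32p + 64

By polynomial division,
  p**5 − 10p**4 + 31p**3 − 22p**2 − 32p + 32 = (−(1/4)p + 7/4)(−4p**4 + 12p**3 + 32p**2 − 48p − 64) + (18p**3 − 90p**2 + 36p + 144)
  −4p**4 + 12p**3 + 32p**2 − 48p − 64 = (−(2/9)p − 4/9)(18p**3 − 90p**2 + 36p + 144) + (0)
Last nonzero remainder: 18p**3 − 90p**2 + 36p + 144. Dividing through by 18 gives the monic gcd p**3 − 5p**2 + 2p + 8.
Then lcm(f, g) = f·g / gcd(f, g); expanding and making the result monic gives the answer.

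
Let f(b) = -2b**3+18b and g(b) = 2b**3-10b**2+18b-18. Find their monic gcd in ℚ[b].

Apply the Euclidean algorithm:
  -2b**3+18b = (-1)(2b**3-10b**2+18b-18) + (-10b**2+36b-18)
  2b**3-10b**2+18b-18 = (-(1/5)b+7/25)(-10b**2+36b-18) + ((108/25)b-324/25)
  -10b**2+36b-18 = (-(125/54)b+25/18)((108/25)b-324/25) + (0)
Last nonzero remainder: (108/25)b-324/25. Dividing through by 108/25 gives the monic gcd b-3.

b-3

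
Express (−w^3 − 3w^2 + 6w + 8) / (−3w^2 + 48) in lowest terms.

Apply the Euclidean algorithm:
  −w^3 − 3w^2 + 6w + 8 = ((1/3)w + 1)(−3w^2 + 48) + (−10w − 40)
  −3w^2 + 48 = ((3/10)w − 6/5)(−10w − 40) + (0)
Last nonzero remainder: −10w − 40. Dividing through by −10 gives the monic gcd w + 4.
Cancel w + 4 from numerator and denominator to get the reduced form.

(w^2 − w − 2)/(3w − 12)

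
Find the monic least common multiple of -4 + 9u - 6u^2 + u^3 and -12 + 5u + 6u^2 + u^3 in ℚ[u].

-48 + 80u - 13u^2 - 21u^3 + u^4 + u^5

Apply the Euclidean algorithm:
  u^3 - 6u^2 + 9u - 4 = (u^3 + 6u^2 + 5u - 12) + (-12u^2 + 4u + 8)
  u^3 + 6u^2 + 5u - 12 = (-(1/12)u - 19/36)(-12u^2 + 4u + 8) + ((70/9)u - 70/9)
  -12u^2 + 4u + 8 = (-(54/35)u - 36/35)((70/9)u - 70/9) + (0)
Last nonzero remainder: (70/9)u - 70/9. Dividing through by 70/9 gives the monic gcd u - 1.
Then lcm(f, g) = f·g / gcd(f, g); expanding and making the result monic gives the answer.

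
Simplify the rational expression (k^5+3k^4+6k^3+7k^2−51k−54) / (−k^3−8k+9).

Euclidean algorithm in ℚ[k]:
  k^5+3k^4+6k^3+7k^2−51k−54 = (−k^2−3k+2)(−k^3−8k+9) + (−8k^2−8k−72)
  −k^3−8k+9 = ((1/8)k−1/8)(−8k^2−8k−72) + (0)
Last nonzero remainder: −8k^2−8k−72. Dividing through by −8 gives the monic gcd k^2+k+9.
Cancel k^2+k+9 from numerator and denominator to get the reduced form.

(−k^3−2k^2+5k+6)/(k−1)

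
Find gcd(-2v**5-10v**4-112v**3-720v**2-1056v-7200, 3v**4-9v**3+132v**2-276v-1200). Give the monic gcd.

v**2-v+50

By polynomial division,
  -2v**5-10v**4-112v**3-720v**2-1056v-7200 = (-(2/3)v-16/3)(3v**4-9v**3+132v**2-276v-1200) + (-72v**3-200v**2-3328v-13600)
  3v**4-9v**3+132v**2-276v-1200 = (-(1/24)v+13/54)(-72v**3-200v**2-3328v-13600) + ((1120/27)v**2-(1120/27)v+56000/27)
  -72v**3-200v**2-3328v-13600 = (-(243/140)v-459/70)((1120/27)v**2-(1120/27)v+56000/27) + (0)
Last nonzero remainder: (1120/27)v**2-(1120/27)v+56000/27. Dividing through by 1120/27 gives the monic gcd v**2-v+50.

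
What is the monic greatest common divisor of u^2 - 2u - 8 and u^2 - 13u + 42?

Apply the Euclidean algorithm:
  u^2 - 2u - 8 = (u^2 - 13u + 42) + (11u - 50)
  u^2 - 13u + 42 = ((1/11)u - 93/121)(11u - 50) + (432/121)
  11u - 50 = ((1331/432)u - 3025/216)(432/121) + (0)
The last nonzero remainder is the constant 432/121, so the polynomials are coprime and gcd = 1.

1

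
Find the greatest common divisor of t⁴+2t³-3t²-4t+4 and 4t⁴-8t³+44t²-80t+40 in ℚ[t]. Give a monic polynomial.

Euclidean algorithm in ℚ[t]:
  t⁴+2t³-3t²-4t+4 = (1/4)(4t⁴-8t³+44t²-80t+40) + (4t³-14t²+16t-6)
  4t⁴-8t³+44t²-80t+40 = (t+3/2)(4t³-14t²+16t-6) + (49t²-98t+49)
  4t³-14t²+16t-6 = ((4/49)t-6/49)(49t²-98t+49) + (0)
Last nonzero remainder: 49t²-98t+49. Dividing through by 49 gives the monic gcd t²-2t+1.

t²-2t+1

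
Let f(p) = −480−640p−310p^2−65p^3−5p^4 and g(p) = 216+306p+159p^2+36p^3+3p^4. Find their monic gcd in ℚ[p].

By polynomial division,
  −5p^4−65p^3−310p^2−640p−480 = (−5/3)(3p^4+36p^3+159p^2+306p+216) + (−5p^3−45p^2−130p−120)
  3p^4+36p^3+159p^2+306p+216 = (−(3/5)p−9/5)(−5p^3−45p^2−130p−120) + (0)
Last nonzero remainder: −5p^3−45p^2−130p−120. Dividing through by −5 gives the monic gcd p^3+9p^2+26p+24.

24+26p+9p^2+p^3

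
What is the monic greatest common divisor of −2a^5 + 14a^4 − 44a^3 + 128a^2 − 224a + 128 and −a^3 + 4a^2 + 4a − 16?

Repeated division with remainder:
  −2a^5 + 14a^4 − 44a^3 + 128a^2 − 224a + 128 = (2a^2 − 6a + 28)(−a^3 + 4a^2 + 4a − 16) + (72a^2 − 432a + 576)
  −a^3 + 4a^2 + 4a − 16 = (−(1/72)a − 1/36)(72a^2 − 432a + 576) + (0)
Last nonzero remainder: 72a^2 − 432a + 576. Dividing through by 72 gives the monic gcd a^2 − 6a + 8.

a^2 − 6a + 8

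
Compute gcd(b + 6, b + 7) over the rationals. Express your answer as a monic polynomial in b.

By polynomial division,
  b + 6 = (b + 7) + (-1)
  b + 7 = (-b - 7)(-1) + (0)
The last nonzero remainder is the constant -1, so the polynomials are coprime and gcd = 1.

1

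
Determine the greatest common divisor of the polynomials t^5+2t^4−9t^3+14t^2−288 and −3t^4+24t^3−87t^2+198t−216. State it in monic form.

t^3−5t^2+14t−24

Apply the Euclidean algorithm:
  t^5+2t^4−9t^3+14t^2−288 = (−(1/3)t−10/3)(−3t^4+24t^3−87t^2+198t−216) + (42t^3−210t^2+588t−1008)
  −3t^4+24t^3−87t^2+198t−216 = (−(1/14)t+3/14)(42t^3−210t^2+588t−1008) + (0)
Last nonzero remainder: 42t^3−210t^2+588t−1008. Dividing through by 42 gives the monic gcd t^3−5t^2+14t−24.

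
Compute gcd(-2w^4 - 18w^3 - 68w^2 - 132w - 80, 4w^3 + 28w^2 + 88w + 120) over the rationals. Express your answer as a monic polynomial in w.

w^2 + 4w + 10

Repeated division with remainder:
  -2w^4 - 18w^3 - 68w^2 - 132w - 80 = (-(1/2)w - 1)(4w^3 + 28w^2 + 88w + 120) + (4w^2 + 16w + 40)
  4w^3 + 28w^2 + 88w + 120 = (w + 3)(4w^2 + 16w + 40) + (0)
Last nonzero remainder: 4w^2 + 16w + 40. Dividing through by 4 gives the monic gcd w^2 + 4w + 10.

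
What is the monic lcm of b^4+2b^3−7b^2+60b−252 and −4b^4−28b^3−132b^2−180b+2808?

b^6+6b^5+40b^4+110b^3−285b^2+1332b−9828

Repeated division with remainder:
  b^4+2b^3−7b^2+60b−252 = (−1/4)(−4b^4−28b^3−132b^2−180b+2808) + (−5b^3−40b^2+15b+450)
  −4b^4−28b^3−132b^2−180b+2808 = ((4/5)b−4/5)(−5b^3−40b^2+15b+450) + (−176b^2−528b+3168)
  −5b^3−40b^2+15b+450 = ((5/176)b+25/176)(−176b^2−528b+3168) + (0)
Last nonzero remainder: −176b^2−528b+3168. Dividing through by −176 gives the monic gcd b^2+3b−18.
Then lcm(f, g) = f·g / gcd(f, g); expanding and making the result monic gives the answer.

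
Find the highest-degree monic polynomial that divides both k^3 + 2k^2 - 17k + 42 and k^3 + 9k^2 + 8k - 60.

k + 6

By polynomial division,
  k^3 + 2k^2 - 17k + 42 = (k^3 + 9k^2 + 8k - 60) + (-7k^2 - 25k + 102)
  k^3 + 9k^2 + 8k - 60 = (-(1/7)k - 38/49)(-7k^2 - 25k + 102) + ((156/49)k + 936/49)
  -7k^2 - 25k + 102 = (-(343/156)k + 833/156)((156/49)k + 936/49) + (0)
Last nonzero remainder: (156/49)k + 936/49. Dividing through by 156/49 gives the monic gcd k + 6.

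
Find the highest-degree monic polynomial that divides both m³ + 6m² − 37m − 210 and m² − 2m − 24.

m − 6

Euclidean algorithm in ℚ[m]:
  m³ + 6m² − 37m − 210 = (m + 8)(m² − 2m − 24) + (3m − 18)
  m² − 2m − 24 = ((1/3)m + 4/3)(3m − 18) + (0)
Last nonzero remainder: 3m − 18. Dividing through by 3 gives the monic gcd m − 6.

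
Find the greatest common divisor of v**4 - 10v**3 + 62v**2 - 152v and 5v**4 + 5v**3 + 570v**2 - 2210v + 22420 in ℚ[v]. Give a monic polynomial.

v**2 - 6v + 38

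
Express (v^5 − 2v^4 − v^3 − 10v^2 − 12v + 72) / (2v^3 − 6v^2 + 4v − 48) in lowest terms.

(v^3 − 3v^2 − 4v + 12)/(2v − 8)

By polynomial division,
  v^5 − 2v^4 − v^3 − 10v^2 − 12v + 72 = ((1/2)v^2 + (1/2)v)(2v^3 − 6v^2 + 4v − 48) + (12v^2 + 12v + 72)
  2v^3 − 6v^2 + 4v − 48 = ((1/6)v − 2/3)(12v^2 + 12v + 72) + (0)
Last nonzero remainder: 12v^2 + 12v + 72. Dividing through by 12 gives the monic gcd v^2 + v + 6.
Cancel v^2 + v + 6 from numerator and denominator to get the reduced form.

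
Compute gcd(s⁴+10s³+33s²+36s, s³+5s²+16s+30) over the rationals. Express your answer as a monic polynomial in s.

s+3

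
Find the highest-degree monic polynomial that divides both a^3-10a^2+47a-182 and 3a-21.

a-7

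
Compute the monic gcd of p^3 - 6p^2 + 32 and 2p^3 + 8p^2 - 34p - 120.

p - 4

Repeated division with remainder:
  p^3 - 6p^2 + 32 = (1/2)(2p^3 + 8p^2 - 34p - 120) + (-10p^2 + 17p + 92)
  2p^3 + 8p^2 - 34p - 120 = (-(1/5)p - 57/50)(-10p^2 + 17p + 92) + ((189/50)p - 378/25)
  -10p^2 + 17p + 92 = (-(500/189)p - 1150/189)((189/50)p - 378/25) + (0)
Last nonzero remainder: (189/50)p - 378/25. Dividing through by 189/50 gives the monic gcd p - 4.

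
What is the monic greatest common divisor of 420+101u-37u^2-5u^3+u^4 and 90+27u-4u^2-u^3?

By polynomial division,
  u^4-5u^3-37u^2+101u+420 = (-u+9)(-u^3-4u^2+27u+90) + (26u^2-52u-390)
  -u^3-4u^2+27u+90 = (-(1/26)u-3/13)(26u^2-52u-390) + (0)
Last nonzero remainder: 26u^2-52u-390. Dividing through by 26 gives the monic gcd u^2-2u-15.

-15-2u+u^2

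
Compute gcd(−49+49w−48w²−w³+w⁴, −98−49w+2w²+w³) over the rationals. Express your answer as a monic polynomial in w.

Apply the Euclidean algorithm:
  w⁴−w³−48w²+49w−49 = (w−3)(w³+2w²−49w−98) + (7w²−343)
  w³+2w²−49w−98 = ((1/7)w+2/7)(7w²−343) + (0)
Last nonzero remainder: 7w²−343. Dividing through by 7 gives the monic gcd w²−49.

−49+w²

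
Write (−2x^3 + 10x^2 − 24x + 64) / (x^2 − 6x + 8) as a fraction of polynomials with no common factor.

Apply the Euclidean algorithm:
  −2x^3 + 10x^2 − 24x + 64 = (−2x − 2)(x^2 − 6x + 8) + (−20x + 80)
  x^2 − 6x + 8 = (−(1/20)x + 1/10)(−20x + 80) + (0)
Last nonzero remainder: −20x + 80. Dividing through by −20 gives the monic gcd x − 4.
Cancel x − 4 from numerator and denominator to get the reduced form.

(−2x^2 + 2x − 16)/(x − 2)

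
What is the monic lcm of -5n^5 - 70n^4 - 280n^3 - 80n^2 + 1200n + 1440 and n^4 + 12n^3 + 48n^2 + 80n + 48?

n^6 + 16n^5 + 84n^4 + 128n^3 - 208n^2 - 768n - 576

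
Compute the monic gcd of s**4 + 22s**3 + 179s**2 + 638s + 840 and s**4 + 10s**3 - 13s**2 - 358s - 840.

s**3 + 16s**2 + 83s + 140

Euclidean algorithm in ℚ[s]:
  s**4 + 22s**3 + 179s**2 + 638s + 840 = (s**4 + 10s**3 - 13s**2 - 358s - 840) + (12s**3 + 192s**2 + 996s + 1680)
  s**4 + 10s**3 - 13s**2 - 358s - 840 = ((1/12)s - 1/2)(12s**3 + 192s**2 + 996s + 1680) + (0)
Last nonzero remainder: 12s**3 + 192s**2 + 996s + 1680. Dividing through by 12 gives the monic gcd s**3 + 16s**2 + 83s + 140.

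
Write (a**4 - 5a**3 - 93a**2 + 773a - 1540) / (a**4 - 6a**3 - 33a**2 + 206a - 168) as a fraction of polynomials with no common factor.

(a**2 + 6a - 55)/(a**2 + 5a - 6)

Apply the Euclidean algorithm:
  a**4 - 5a**3 - 93a**2 + 773a - 1540 = (a**4 - 6a**3 - 33a**2 + 206a - 168) + (a**3 - 60a**2 + 567a - 1372)
  a**4 - 6a**3 - 33a**2 + 206a - 168 = (a + 54)(a**3 - 60a**2 + 567a - 1372) + (2640a**2 - 29040a + 73920)
  a**3 - 60a**2 + 567a - 1372 = ((1/2640)a - 49/2640)(2640a**2 - 29040a + 73920) + (0)
Last nonzero remainder: 2640a**2 - 29040a + 73920. Dividing through by 2640 gives the monic gcd a**2 - 11a + 28.
Cancel a**2 - 11a + 28 from numerator and denominator to get the reduced form.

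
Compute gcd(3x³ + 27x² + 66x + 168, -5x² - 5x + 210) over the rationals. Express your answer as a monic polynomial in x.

Repeated division with remainder:
  3x³ + 27x² + 66x + 168 = (-(3/5)x - 24/5)(-5x² - 5x + 210) + (168x + 1176)
  -5x² - 5x + 210 = (-(5/168)x + 5/28)(168x + 1176) + (0)
Last nonzero remainder: 168x + 1176. Dividing through by 168 gives the monic gcd x + 7.

x + 7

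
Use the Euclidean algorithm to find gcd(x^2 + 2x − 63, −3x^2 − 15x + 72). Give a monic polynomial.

Apply the Euclidean algorithm:
  x^2 + 2x − 63 = (−1/3)(−3x^2 − 15x + 72) + (−3x − 39)
  −3x^2 − 15x + 72 = (x − 8)(−3x − 39) + (−240)
  −3x − 39 = ((1/80)x + 13/80)(−240) + (0)
The last nonzero remainder is the constant −240, so the polynomials are coprime and gcd = 1.

1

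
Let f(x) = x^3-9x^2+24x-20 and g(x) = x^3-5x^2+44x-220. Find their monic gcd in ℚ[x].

x-5

Apply the Euclidean algorithm:
  x^3-9x^2+24x-20 = (x^3-5x^2+44x-220) + (-4x^2-20x+200)
  x^3-5x^2+44x-220 = (-(1/4)x+5/2)(-4x^2-20x+200) + (144x-720)
  -4x^2-20x+200 = (-(1/36)x-5/18)(144x-720) + (0)
Last nonzero remainder: 144x-720. Dividing through by 144 gives the monic gcd x-5.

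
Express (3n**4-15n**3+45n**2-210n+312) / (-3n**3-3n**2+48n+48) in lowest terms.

(-n**3+n**2-11n+26)/(n**2+5n+4)

By polynomial division,
  3n**4-15n**3+45n**2-210n+312 = (-n+6)(-3n**3-3n**2+48n+48) + (111n**2-450n+24)
  -3n**3-3n**2+48n+48 = (-(1/37)n-187/1369)(111n**2-450n+24) + (-(17550/1369)n+70200/1369)
  111n**2-450n+24 = (-(50653/5850)n+1369/2925)(-(17550/1369)n+70200/1369) + (0)
Last nonzero remainder: -(17550/1369)n+70200/1369. Dividing through by -17550/1369 gives the monic gcd n-4.
Cancel n-4 from numerator and denominator to get the reduced form.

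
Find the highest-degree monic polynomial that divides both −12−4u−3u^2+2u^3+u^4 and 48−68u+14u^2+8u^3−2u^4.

−6+u+u^2

Euclidean algorithm in ℚ[u]:
  u^4+2u^3−3u^2−4u−12 = (−1/2)(−2u^4+8u^3+14u^2−68u+48) + (6u^3+4u^2−38u+12)
  −2u^4+8u^3+14u^2−68u+48 = (−(1/3)u+14/9)(6u^3+4u^2−38u+12) + (−(44/9)u^2−(44/9)u+88/3)
  6u^3+4u^2−38u+12 = (−(27/22)u+9/22)(−(44/9)u^2−(44/9)u+88/3) + (0)
Last nonzero remainder: −(44/9)u^2−(44/9)u+88/3. Dividing through by −44/9 gives the monic gcd u^2+u−6.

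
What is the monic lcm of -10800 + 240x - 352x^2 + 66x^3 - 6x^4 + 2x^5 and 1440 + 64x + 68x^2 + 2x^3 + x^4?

-216000 - 16800x - 11960x^2 + 736x^3 - 164x^4 + 61x^5 + x^6 + x^7

By polynomial division,
  2x^5 - 6x^4 + 66x^3 - 352x^2 + 240x - 10800 = (2x - 10)(x^4 + 2x^3 + 68x^2 + 64x + 1440) + (-50x^3 + 200x^2 - 2000x + 3600)
  x^4 + 2x^3 + 68x^2 + 64x + 1440 = (-(1/50)x - 3/25)(-50x^3 + 200x^2 - 2000x + 3600) + (52x^2 - 104x + 1872)
  -50x^3 + 200x^2 - 2000x + 3600 = (-(25/26)x + 25/13)(52x^2 - 104x + 1872) + (0)
Last nonzero remainder: 52x^2 - 104x + 1872. Dividing through by 52 gives the monic gcd x^2 - 2x + 36.
Then lcm(f, g) = f·g / gcd(f, g); expanding and making the result monic gives the answer.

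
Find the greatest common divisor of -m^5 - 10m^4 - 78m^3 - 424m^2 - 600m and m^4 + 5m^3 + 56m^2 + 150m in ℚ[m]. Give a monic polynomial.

m^3 + 2m^2 + 50m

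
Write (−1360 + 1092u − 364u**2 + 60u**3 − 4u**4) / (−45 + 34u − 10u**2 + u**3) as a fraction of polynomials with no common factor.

(272 − 164u + 40u**2 − 4u**3)/(9 − 5u + u**2)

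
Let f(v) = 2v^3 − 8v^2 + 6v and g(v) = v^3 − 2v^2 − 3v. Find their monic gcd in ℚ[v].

v^2 − 3v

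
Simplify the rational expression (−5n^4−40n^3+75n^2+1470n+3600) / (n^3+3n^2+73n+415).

Apply the Euclidean algorithm:
  −5n^4−40n^3+75n^2+1470n+3600 = (−5n−25)(n^3+3n^2+73n+415) + (515n^2+5370n+13975)
  n^3+3n^2+73n+415 = ((1/515)n−153/10609)(515n^2+5370n+13975) + ((1308182/10609)n+6540910/10609)
  515n^2+5370n+13975 = ((5463635/1308182)n+29652155/1308182)((1308182/10609)n+6540910/10609) + (0)
Last nonzero remainder: (1308182/10609)n+6540910/10609. Dividing through by 1308182/10609 gives the monic gcd n+5.
Cancel n+5 from numerator and denominator to get the reduced form.

(−5n^3−15n^2+150n+720)/(n^2−2n+83)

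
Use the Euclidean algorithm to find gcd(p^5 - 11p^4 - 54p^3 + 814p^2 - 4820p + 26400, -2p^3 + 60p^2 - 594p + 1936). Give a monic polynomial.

p^2 - 19p + 88

Repeated division with remainder:
  p^5 - 11p^4 - 54p^3 + 814p^2 - 4820p + 26400 = (-(1/2)p^2 - (19/2)p - 219/2)(-2p^3 + 60p^2 - 594p + 1936) + (2709p^2 - 51471p + 238392)
  -2p^3 + 60p^2 - 594p + 1936 = (-(2/2709)p + 22/2709)(2709p^2 - 51471p + 238392) + (0)
Last nonzero remainder: 2709p^2 - 51471p + 238392. Dividing through by 2709 gives the monic gcd p^2 - 19p + 88.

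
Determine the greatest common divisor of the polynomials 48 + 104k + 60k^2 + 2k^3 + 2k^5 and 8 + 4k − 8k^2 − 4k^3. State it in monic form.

Repeated division with remainder:
  2k^5 + 2k^3 + 60k^2 + 104k + 48 = (−(1/2)k^2 + k − 3)(−4k^3 − 8k^2 + 4k + 8) + (36k^2 + 108k + 72)
  −4k^3 − 8k^2 + 4k + 8 = (−(1/9)k + 1/9)(36k^2 + 108k + 72) + (0)
Last nonzero remainder: 36k^2 + 108k + 72. Dividing through by 36 gives the monic gcd k^2 + 3k + 2.

2 + 3k + k^2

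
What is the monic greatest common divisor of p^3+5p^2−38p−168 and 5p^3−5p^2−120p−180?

p−6

Repeated division with remainder:
  p^3+5p^2−38p−168 = (1/5)(5p^3−5p^2−120p−180) + (6p^2−14p−132)
  5p^3−5p^2−120p−180 = ((5/6)p+10/9)(6p^2−14p−132) + ((50/9)p−100/3)
  6p^2−14p−132 = ((27/25)p+99/25)((50/9)p−100/3) + (0)
Last nonzero remainder: (50/9)p−100/3. Dividing through by 50/9 gives the monic gcd p−6.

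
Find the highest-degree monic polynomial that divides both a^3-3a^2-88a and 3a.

Euclidean algorithm in ℚ[a]:
  a^3-3a^2-88a = ((1/3)a^2-a-88/3)(3a) + (0)
Last nonzero remainder: 3a. Dividing through by 3 gives the monic gcd a.

a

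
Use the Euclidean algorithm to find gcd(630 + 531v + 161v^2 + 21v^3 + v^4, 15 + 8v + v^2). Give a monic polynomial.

Repeated division with remainder:
  v^4 + 21v^3 + 161v^2 + 531v + 630 = (v^2 + 13v + 42)(v^2 + 8v + 15) + (0)
The last nonzero remainder v^2 + 8v + 15 is already monic.

15 + 8v + v^2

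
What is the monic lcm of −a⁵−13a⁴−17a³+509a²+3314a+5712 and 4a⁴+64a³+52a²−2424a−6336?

Repeated division with remainder:
  −a⁵−13a⁴−17a³+509a²+3314a+5712 = (−(1/4)a+3/4)(4a⁴+64a³+52a²−2424a−6336) + (−52a³−136a²+3548a+10464)
  4a⁴+64a³+52a²−2424a−6336 = (−(1/13)a−174/169)(−52a³−136a²+3548a+10464) + ((31248/169)a²+(343728/169)a+749952/169)
  −52a³−136a²+3548a+10464 = (−(2197/7812)a+18421/7812)((31248/169)a²+(343728/169)a+749952/169) + (0)
Last nonzero remainder: (31248/169)a²+(343728/169)a+749952/169. Dividing through by 31248/169 gives the monic gcd a²+11a+24.
Then lcm(f, g) = f·g / gcd(f, g); expanding and making the result monic gives the answer.

a⁷+18a⁶+16a⁵−1282a⁴−6981a³+11312a²+190164a+376992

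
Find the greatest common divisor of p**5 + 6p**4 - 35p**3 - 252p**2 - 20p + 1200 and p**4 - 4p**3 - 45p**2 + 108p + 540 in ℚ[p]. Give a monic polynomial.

p**2 - p - 30

By polynomial division,
  p**5 + 6p**4 - 35p**3 - 252p**2 - 20p + 1200 = (p + 10)(p**4 - 4p**3 - 45p**2 + 108p + 540) + (50p**3 + 90p**2 - 1640p - 4200)
  p**4 - 4p**3 - 45p**2 + 108p + 540 = ((1/50)p - 29/250)(50p**3 + 90p**2 - 1640p - 4200) + (-(44/25)p**2 + (44/25)p + 264/5)
  50p**3 + 90p**2 - 1640p - 4200 = (-(625/22)p - 875/11)(-(44/25)p**2 + (44/25)p + 264/5) + (0)
Last nonzero remainder: -(44/25)p**2 + (44/25)p + 264/5. Dividing through by -44/25 gives the monic gcd p**2 - p - 30.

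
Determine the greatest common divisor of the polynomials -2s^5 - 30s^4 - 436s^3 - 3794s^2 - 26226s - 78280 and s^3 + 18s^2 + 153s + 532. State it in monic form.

s^2 + 11s + 76

Euclidean algorithm in ℚ[s]:
  -2s^5 - 30s^4 - 436s^3 - 3794s^2 - 26226s - 78280 = (-2s^2 + 6s - 238)(s^3 + 18s^2 + 153s + 532) + (636s^2 + 6996s + 48336)
  s^3 + 18s^2 + 153s + 532 = ((1/636)s + 7/636)(636s^2 + 6996s + 48336) + (0)
Last nonzero remainder: 636s^2 + 6996s + 48336. Dividing through by 636 gives the monic gcd s^2 + 11s + 76.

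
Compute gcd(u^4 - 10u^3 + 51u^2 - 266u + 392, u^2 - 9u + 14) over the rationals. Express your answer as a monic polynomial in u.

u^2 - 9u + 14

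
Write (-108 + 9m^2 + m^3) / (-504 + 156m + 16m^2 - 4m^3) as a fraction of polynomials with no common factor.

By polynomial division,
  m^3 + 9m^2 - 108 = (-1/4)(-4m^3 + 16m^2 + 156m - 504) + (13m^2 + 39m - 234)
  -4m^3 + 16m^2 + 156m - 504 = (-(4/13)m + 28/13)(13m^2 + 39m - 234) + (0)
Last nonzero remainder: 13m^2 + 39m - 234. Dividing through by 13 gives the monic gcd m^2 + 3m - 18.
Cancel m^2 + 3m - 18 from numerator and denominator to get the reduced form.

(-6 - m)/(-28 + 4m)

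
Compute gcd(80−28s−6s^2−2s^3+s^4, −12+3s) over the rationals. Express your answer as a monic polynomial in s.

Repeated division with remainder:
  s^4−2s^3−6s^2−28s+80 = ((1/3)s^3+(2/3)s^2+(2/3)s−20/3)(3s−12) + (0)
Last nonzero remainder: 3s−12. Dividing through by 3 gives the monic gcd s−4.

−4+s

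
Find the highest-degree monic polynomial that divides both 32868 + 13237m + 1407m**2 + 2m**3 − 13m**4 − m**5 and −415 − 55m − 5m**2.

83 + 11m + m**2

Apply the Euclidean algorithm:
  −m**5 − 13m**4 + 2m**3 + 1407m**2 + 13237m + 32868 = ((1/5)m**3 + (2/5)m**2 − (107/5)m − 396/5)(−5m**2 − 55m − 415) + (0)
Last nonzero remainder: −5m**2 − 55m − 415. Dividing through by −5 gives the monic gcd m**2 + 11m + 83.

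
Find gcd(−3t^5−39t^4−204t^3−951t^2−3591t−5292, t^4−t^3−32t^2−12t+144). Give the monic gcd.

t^2+7t+12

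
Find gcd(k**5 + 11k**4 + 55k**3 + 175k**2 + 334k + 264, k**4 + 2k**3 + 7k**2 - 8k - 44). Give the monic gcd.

Euclidean algorithm in ℚ[k]:
  k**5 + 11k**4 + 55k**3 + 175k**2 + 334k + 264 = (k + 9)(k**4 + 2k**3 + 7k**2 - 8k - 44) + (30k**3 + 120k**2 + 450k + 660)
  k**4 + 2k**3 + 7k**2 - 8k - 44 = ((1/30)k - 1/15)(30k**3 + 120k**2 + 450k + 660) + (0)
Last nonzero remainder: 30k**3 + 120k**2 + 450k + 660. Dividing through by 30 gives the monic gcd k**3 + 4k**2 + 15k + 22.

k**3 + 4k**2 + 15k + 22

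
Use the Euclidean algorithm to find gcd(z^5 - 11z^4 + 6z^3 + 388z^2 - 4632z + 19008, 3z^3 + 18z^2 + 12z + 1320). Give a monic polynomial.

Repeated division with remainder:
  z^5 - 11z^4 + 6z^3 + 388z^2 - 4632z + 19008 = ((1/3)z^2 - (17/3)z + 104/3)(3z^3 + 18z^2 + 12z + 1320) + (-608z^2 + 2432z - 26752)
  3z^3 + 18z^2 + 12z + 1320 = (-(3/608)z - 15/304)(-608z^2 + 2432z - 26752) + (0)
Last nonzero remainder: -608z^2 + 2432z - 26752. Dividing through by -608 gives the monic gcd z^2 - 4z + 44.

z^2 - 4z + 44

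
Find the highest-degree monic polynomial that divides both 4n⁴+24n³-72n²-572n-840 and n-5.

n-5

Apply the Euclidean algorithm:
  4n⁴+24n³-72n²-572n-840 = (4n³+44n²+148n+168)(n-5) + (0)
The last nonzero remainder n-5 is already monic.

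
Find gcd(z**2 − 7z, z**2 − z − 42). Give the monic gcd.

z − 7

By polynomial division,
  z**2 − 7z = (z**2 − z − 42) + (−6z + 42)
  z**2 − z − 42 = (−(1/6)z − 1)(−6z + 42) + (0)
Last nonzero remainder: −6z + 42. Dividing through by −6 gives the monic gcd z − 7.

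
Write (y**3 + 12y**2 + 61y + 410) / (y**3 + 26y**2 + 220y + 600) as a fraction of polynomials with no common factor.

By polynomial division,
  y**3 + 12y**2 + 61y + 410 = (y**3 + 26y**2 + 220y + 600) + (-14y**2 - 159y - 190)
  y**3 + 26y**2 + 220y + 600 = (-(1/14)y - 205/196)(-14y**2 - 159y - 190) + ((7865/196)y + 39325/98)
  -14y**2 - 159y - 190 = (-(2744/7865)y - 3724/7865)((7865/196)y + 39325/98) + (0)
Last nonzero remainder: (7865/196)y + 39325/98. Dividing through by 7865/196 gives the monic gcd y + 10.
Cancel y + 10 from numerator and denominator to get the reduced form.

(y**2 + 2y + 41)/(y**2 + 16y + 60)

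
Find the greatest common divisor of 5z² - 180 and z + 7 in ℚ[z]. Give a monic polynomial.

Apply the Euclidean algorithm:
  5z² - 180 = (5z - 35)(z + 7) + (65)
  z + 7 = ((1/65)z + 7/65)(65) + (0)
The last nonzero remainder is the constant 65, so the polynomials are coprime and gcd = 1.

1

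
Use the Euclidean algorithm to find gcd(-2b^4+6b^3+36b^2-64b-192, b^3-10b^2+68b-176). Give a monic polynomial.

Apply the Euclidean algorithm:
  -2b^4+6b^3+36b^2-64b-192 = (-2b-14)(b^3-10b^2+68b-176) + (32b^2+536b-2656)
  b^3-10b^2+68b-176 = ((1/32)b-107/128)(32b^2+536b-2656) + ((9585/16)b-9585/4)
  32b^2+536b-2656 = ((512/9585)b+10624/9585)((9585/16)b-9585/4) + (0)
Last nonzero remainder: (9585/16)b-9585/4. Dividing through by 9585/16 gives the monic gcd b-4.

b-4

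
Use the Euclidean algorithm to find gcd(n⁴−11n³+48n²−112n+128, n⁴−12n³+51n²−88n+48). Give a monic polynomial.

n²−8n+16

Apply the Euclidean algorithm:
  n⁴−11n³+48n²−112n+128 = (n⁴−12n³+51n²−88n+48) + (n³−3n²−24n+80)
  n⁴−12n³+51n²−88n+48 = (n−9)(n³−3n²−24n+80) + (48n²−384n+768)
  n³−3n²−24n+80 = ((1/48)n+5/48)(48n²−384n+768) + (0)
Last nonzero remainder: 48n²−384n+768. Dividing through by 48 gives the monic gcd n²−8n+16.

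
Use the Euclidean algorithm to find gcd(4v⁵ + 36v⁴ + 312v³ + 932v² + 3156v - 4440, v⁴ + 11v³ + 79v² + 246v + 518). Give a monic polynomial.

v² + 7v + 37

By polynomial division,
  4v⁵ + 36v⁴ + 312v³ + 932v² + 3156v - 4440 = (4v - 8)(v⁴ + 11v³ + 79v² + 246v + 518) + (84v³ + 580v² + 3052v - 296)
  v⁴ + 11v³ + 79v² + 246v + 518 = ((1/84)v + 43/882)(84v³ + 580v² + 3052v - 296) + ((6346/441)v² + (6346/63)v + 234802/441)
  84v³ + 580v² + 3052v - 296 = ((18522/3173)v - 1764/3173)((6346/441)v² + (6346/63)v + 234802/441) + (0)
Last nonzero remainder: (6346/441)v² + (6346/63)v + 234802/441. Dividing through by 6346/441 gives the monic gcd v² + 7v + 37.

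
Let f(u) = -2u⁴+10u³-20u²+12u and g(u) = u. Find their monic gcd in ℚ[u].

u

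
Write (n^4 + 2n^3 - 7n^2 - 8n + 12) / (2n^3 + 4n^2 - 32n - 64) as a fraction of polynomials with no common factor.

(n^3 - 7n + 6)/(2n^2 - 32)

Repeated division with remainder:
  n^4 + 2n^3 - 7n^2 - 8n + 12 = ((1/2)n)(2n^3 + 4n^2 - 32n - 64) + (9n^2 + 24n + 12)
  2n^3 + 4n^2 - 32n - 64 = ((2/9)n - 4/27)(9n^2 + 24n + 12) + (-(280/9)n - 560/9)
  9n^2 + 24n + 12 = (-(81/280)n - 27/140)(-(280/9)n - 560/9) + (0)
Last nonzero remainder: -(280/9)n - 560/9. Dividing through by -280/9 gives the monic gcd n + 2.
Cancel n + 2 from numerator and denominator to get the reduced form.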